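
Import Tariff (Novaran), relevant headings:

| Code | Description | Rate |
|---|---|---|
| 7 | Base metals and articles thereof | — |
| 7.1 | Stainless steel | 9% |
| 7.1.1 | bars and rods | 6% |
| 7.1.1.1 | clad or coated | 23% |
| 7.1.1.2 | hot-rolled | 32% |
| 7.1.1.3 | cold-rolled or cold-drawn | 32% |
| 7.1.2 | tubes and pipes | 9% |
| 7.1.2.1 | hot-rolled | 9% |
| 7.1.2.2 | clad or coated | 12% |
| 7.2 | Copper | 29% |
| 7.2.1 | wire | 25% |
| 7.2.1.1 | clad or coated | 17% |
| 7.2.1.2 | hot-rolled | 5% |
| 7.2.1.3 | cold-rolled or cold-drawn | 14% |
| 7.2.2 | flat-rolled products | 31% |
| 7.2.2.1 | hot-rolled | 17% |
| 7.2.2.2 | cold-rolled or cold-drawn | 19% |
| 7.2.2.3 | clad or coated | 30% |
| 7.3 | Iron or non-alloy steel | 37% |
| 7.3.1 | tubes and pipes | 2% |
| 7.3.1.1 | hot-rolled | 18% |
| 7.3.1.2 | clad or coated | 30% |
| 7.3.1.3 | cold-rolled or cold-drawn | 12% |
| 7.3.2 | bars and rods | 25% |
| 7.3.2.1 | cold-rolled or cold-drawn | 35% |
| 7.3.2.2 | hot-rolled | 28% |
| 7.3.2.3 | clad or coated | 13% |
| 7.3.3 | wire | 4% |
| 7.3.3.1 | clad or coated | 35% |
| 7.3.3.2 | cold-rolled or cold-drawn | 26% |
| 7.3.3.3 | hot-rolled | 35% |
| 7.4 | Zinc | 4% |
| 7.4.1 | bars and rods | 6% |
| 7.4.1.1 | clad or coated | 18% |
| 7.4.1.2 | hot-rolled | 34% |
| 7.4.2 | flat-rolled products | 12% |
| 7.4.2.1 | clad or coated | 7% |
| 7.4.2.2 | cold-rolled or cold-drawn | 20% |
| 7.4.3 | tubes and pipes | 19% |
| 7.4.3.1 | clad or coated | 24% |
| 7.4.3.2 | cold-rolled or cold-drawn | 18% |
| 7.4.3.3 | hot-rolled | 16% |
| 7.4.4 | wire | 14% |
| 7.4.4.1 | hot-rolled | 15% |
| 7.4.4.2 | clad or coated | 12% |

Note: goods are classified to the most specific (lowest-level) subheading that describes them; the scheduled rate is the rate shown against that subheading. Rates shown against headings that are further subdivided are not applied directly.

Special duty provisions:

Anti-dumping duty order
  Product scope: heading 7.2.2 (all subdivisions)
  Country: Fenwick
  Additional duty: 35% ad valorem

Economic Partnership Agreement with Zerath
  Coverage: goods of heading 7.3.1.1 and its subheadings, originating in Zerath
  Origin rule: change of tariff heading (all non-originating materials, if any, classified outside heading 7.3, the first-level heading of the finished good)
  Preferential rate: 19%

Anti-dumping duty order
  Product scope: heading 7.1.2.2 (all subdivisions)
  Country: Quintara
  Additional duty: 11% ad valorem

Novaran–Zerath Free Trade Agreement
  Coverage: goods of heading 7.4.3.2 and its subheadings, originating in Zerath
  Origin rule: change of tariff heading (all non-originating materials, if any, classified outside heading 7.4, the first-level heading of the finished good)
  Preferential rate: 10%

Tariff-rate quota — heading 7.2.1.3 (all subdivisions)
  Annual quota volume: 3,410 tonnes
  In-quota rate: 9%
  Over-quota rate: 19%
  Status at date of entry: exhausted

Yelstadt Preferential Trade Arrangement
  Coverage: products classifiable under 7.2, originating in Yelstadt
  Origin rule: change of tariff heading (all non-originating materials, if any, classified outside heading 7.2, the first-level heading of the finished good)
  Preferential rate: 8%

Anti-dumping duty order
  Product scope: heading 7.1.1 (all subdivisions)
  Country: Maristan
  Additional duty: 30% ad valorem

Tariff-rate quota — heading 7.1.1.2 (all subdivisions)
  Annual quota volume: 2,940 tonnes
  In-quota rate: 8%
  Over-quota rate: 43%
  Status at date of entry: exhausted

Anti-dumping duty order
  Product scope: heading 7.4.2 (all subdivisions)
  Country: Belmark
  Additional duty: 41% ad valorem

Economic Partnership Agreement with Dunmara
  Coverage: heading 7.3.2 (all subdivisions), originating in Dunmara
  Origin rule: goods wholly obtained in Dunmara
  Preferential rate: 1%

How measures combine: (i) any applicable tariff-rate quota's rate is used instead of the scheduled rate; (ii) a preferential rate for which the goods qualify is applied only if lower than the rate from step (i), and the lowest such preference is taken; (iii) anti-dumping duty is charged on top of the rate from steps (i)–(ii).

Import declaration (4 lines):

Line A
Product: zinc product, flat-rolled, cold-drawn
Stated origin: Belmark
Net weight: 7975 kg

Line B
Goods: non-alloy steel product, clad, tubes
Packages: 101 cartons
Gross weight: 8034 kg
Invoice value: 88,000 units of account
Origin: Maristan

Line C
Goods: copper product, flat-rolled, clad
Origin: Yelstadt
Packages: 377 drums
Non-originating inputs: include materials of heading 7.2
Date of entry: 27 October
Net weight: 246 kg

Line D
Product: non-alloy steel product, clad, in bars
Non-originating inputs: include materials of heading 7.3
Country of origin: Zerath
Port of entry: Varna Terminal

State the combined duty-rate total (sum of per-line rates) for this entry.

Line A: zinc → 7.4; flat-rolled → 7.4.2; cold-drawn → 7.4.2.2. Scheduled 20%. anti-dumping (Belmark, 7.4.2): +41%; total 20% + 41% = 61%. → 61%.
Line B: non-alloy steel → 7.3; tubes → 7.3.1; clad → 7.3.1.2. Scheduled 30%. No special measure applies. → 30%.
Line C: copper → 7.2; flat-rolled → 7.2.2; clad → 7.2.2.3. Scheduled 30%. Yelstadt agreement on 7.2: CTH not met. → 30%.
Line D: non-alloy steel → 7.3; in bars → 7.3.2; clad → 7.3.2.3. Scheduled 13%. Zerath agreement on 7.3.1.1: 7.3.2.3 not covered; Zerath agreement on 7.4.3.2: 7.3.2.3 not covered. → 13%.
Sum: 61% + 30% + 30% + 13% = 134%.

134%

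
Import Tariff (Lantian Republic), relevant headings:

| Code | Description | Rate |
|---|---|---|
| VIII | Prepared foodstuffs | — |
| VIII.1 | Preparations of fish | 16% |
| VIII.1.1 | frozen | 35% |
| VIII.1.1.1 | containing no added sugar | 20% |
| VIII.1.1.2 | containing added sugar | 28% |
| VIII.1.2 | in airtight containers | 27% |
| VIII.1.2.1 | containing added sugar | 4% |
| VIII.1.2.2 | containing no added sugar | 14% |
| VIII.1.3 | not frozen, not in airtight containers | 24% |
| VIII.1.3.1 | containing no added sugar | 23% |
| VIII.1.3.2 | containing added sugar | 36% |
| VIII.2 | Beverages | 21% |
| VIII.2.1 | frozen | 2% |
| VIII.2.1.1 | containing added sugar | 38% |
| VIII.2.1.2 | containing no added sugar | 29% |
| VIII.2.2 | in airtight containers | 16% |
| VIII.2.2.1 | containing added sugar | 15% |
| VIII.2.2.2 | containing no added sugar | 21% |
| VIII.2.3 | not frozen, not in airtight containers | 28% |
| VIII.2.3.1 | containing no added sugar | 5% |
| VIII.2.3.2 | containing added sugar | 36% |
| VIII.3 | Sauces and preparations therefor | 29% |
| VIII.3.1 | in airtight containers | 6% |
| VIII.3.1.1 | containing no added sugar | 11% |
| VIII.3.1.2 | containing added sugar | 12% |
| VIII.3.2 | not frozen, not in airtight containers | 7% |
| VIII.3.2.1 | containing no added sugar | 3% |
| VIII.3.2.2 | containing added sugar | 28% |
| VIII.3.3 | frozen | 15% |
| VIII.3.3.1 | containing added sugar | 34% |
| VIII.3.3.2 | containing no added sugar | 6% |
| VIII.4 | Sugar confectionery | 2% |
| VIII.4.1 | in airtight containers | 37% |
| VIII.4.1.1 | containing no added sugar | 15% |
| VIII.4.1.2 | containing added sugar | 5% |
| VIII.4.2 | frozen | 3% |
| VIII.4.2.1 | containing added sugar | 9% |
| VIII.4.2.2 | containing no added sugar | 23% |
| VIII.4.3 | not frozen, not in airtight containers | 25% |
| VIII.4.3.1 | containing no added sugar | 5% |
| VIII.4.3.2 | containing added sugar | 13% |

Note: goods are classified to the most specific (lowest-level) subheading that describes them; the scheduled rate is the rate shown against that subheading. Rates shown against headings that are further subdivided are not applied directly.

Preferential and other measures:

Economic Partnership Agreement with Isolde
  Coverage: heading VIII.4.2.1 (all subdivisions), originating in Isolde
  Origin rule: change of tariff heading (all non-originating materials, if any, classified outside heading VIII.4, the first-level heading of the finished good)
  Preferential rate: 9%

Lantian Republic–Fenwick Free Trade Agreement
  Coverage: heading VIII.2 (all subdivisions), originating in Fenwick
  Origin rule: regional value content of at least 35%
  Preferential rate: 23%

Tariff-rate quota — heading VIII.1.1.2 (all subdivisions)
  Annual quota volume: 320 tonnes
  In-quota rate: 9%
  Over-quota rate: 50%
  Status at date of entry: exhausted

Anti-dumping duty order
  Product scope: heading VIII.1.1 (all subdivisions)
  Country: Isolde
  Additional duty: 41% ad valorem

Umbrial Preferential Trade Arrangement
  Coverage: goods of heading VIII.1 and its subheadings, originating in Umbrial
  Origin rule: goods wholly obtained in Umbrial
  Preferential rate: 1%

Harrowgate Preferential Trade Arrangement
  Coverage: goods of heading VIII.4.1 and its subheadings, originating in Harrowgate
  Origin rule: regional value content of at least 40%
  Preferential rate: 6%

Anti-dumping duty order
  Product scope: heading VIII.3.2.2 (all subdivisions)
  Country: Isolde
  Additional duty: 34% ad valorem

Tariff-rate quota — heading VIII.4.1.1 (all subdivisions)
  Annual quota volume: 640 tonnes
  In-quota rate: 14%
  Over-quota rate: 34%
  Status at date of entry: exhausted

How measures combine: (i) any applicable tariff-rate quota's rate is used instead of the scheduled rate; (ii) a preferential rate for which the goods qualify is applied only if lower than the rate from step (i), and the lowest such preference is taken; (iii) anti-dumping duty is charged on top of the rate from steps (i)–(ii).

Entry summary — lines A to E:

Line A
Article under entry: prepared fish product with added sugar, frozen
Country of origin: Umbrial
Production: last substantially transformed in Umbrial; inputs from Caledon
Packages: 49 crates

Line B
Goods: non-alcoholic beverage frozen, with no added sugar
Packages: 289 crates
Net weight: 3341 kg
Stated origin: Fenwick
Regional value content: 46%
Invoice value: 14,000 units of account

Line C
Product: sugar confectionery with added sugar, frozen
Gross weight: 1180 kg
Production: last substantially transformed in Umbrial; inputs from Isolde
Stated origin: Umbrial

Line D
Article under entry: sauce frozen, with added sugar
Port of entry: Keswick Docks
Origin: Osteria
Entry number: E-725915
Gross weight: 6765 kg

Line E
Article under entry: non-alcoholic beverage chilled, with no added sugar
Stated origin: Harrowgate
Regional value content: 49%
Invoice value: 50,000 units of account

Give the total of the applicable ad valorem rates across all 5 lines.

121%

Line A: prepared fish product → VIII.1; frozen → VIII.1.1; with added sugar → VIII.1.1.2. Scheduled 28%. quota on VIII.1.1.2 exhausted → over-quota 50%; Umbrial agreement on VIII.1: not wholly obtained. → 50%.
Line B: non-alcoholic beverage → VIII.2; frozen → VIII.2.1; with no added sugar → VIII.2.1.2. Scheduled 29%. Fenwick agreement on VIII.2: RVC ≥ 35% → 23% available; preferential 23%. → 23%.
Line C: sugar confectionery → VIII.4; frozen → VIII.4.2; with added sugar → VIII.4.2.1. Scheduled 9%. Umbrial agreement on VIII.1: VIII.4.2.1 not covered. → 9%.
Line D: sauce → VIII.3; frozen → VIII.3.3; with added sugar → VIII.3.3.1. Scheduled 34%. No special measure applies. → 34%.
Line E: non-alcoholic beverage → VIII.2; chilled → VIII.2.3; with no added sugar → VIII.2.3.1. Scheduled 5%. Harrowgate agreement on VIII.4.1: VIII.2.3.1 not covered. → 5%.
Sum: 50% + 23% + 9% + 34% + 5% = 121%.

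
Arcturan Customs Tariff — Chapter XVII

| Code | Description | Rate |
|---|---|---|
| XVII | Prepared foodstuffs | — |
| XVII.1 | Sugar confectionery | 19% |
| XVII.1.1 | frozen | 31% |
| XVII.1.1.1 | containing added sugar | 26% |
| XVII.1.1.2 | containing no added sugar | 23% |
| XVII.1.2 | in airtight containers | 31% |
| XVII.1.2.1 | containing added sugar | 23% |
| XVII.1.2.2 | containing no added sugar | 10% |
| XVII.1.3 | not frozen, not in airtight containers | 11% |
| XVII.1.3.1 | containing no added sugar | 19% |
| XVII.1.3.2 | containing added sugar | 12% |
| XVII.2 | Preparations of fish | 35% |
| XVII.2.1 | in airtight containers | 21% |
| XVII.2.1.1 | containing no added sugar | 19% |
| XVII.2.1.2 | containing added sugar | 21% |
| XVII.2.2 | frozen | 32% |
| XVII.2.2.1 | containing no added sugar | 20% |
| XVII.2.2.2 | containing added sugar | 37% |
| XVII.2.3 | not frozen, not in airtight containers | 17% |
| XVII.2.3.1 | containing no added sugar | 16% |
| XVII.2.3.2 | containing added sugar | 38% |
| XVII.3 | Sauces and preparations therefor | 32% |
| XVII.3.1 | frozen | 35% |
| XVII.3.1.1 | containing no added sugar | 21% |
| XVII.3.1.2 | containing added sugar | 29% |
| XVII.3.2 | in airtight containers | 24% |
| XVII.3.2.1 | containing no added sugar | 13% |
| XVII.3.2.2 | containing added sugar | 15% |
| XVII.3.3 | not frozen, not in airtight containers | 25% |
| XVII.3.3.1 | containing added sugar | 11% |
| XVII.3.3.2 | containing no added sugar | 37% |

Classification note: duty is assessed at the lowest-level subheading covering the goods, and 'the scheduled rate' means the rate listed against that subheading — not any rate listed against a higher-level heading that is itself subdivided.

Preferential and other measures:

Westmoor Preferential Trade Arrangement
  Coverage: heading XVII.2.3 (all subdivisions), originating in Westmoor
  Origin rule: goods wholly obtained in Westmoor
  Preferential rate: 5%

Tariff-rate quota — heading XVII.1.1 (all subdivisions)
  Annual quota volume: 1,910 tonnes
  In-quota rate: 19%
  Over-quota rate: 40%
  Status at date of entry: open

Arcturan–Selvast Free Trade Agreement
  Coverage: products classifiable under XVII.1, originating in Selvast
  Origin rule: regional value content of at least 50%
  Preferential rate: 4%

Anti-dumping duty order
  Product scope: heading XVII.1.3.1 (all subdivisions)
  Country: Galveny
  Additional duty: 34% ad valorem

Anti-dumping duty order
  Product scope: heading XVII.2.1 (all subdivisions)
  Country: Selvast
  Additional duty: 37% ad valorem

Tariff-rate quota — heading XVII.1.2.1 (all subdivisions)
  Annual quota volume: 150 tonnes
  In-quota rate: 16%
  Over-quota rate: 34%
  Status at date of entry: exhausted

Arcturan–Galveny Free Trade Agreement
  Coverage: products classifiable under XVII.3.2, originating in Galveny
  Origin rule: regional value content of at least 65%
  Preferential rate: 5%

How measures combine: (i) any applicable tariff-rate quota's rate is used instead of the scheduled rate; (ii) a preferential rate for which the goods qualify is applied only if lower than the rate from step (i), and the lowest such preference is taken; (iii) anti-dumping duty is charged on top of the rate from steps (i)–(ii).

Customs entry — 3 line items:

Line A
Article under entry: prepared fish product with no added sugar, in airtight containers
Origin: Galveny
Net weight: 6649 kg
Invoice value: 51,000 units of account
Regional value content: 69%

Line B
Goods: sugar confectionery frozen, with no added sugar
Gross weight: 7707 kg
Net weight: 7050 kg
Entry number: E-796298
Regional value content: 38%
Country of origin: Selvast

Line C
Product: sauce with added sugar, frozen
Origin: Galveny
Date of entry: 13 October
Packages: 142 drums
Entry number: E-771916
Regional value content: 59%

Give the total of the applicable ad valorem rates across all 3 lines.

Line A: prepared fish product → XVII.2; in airtight containers → XVII.2.1; with no added sugar → XVII.2.1.1. Scheduled 19%. Galveny agreement on XVII.3.2: XVII.2.1.1 not covered. → 19%.
Line B: sugar confectionery → XVII.1; frozen → XVII.1.1; with no added sugar → XVII.1.1.2. Scheduled 23%. quota on XVII.1.1 open → in-quota 19%; Selvast agreement on XVII.1: RVC < 50%. → 19%.
Line C: sauce → XVII.3; frozen → XVII.3.1; with added sugar → XVII.3.1.2. Scheduled 29%. Galveny agreement on XVII.3.2: XVII.3.1.2 not covered. → 29%.
Sum: 19% + 19% + 29% = 67%.

67%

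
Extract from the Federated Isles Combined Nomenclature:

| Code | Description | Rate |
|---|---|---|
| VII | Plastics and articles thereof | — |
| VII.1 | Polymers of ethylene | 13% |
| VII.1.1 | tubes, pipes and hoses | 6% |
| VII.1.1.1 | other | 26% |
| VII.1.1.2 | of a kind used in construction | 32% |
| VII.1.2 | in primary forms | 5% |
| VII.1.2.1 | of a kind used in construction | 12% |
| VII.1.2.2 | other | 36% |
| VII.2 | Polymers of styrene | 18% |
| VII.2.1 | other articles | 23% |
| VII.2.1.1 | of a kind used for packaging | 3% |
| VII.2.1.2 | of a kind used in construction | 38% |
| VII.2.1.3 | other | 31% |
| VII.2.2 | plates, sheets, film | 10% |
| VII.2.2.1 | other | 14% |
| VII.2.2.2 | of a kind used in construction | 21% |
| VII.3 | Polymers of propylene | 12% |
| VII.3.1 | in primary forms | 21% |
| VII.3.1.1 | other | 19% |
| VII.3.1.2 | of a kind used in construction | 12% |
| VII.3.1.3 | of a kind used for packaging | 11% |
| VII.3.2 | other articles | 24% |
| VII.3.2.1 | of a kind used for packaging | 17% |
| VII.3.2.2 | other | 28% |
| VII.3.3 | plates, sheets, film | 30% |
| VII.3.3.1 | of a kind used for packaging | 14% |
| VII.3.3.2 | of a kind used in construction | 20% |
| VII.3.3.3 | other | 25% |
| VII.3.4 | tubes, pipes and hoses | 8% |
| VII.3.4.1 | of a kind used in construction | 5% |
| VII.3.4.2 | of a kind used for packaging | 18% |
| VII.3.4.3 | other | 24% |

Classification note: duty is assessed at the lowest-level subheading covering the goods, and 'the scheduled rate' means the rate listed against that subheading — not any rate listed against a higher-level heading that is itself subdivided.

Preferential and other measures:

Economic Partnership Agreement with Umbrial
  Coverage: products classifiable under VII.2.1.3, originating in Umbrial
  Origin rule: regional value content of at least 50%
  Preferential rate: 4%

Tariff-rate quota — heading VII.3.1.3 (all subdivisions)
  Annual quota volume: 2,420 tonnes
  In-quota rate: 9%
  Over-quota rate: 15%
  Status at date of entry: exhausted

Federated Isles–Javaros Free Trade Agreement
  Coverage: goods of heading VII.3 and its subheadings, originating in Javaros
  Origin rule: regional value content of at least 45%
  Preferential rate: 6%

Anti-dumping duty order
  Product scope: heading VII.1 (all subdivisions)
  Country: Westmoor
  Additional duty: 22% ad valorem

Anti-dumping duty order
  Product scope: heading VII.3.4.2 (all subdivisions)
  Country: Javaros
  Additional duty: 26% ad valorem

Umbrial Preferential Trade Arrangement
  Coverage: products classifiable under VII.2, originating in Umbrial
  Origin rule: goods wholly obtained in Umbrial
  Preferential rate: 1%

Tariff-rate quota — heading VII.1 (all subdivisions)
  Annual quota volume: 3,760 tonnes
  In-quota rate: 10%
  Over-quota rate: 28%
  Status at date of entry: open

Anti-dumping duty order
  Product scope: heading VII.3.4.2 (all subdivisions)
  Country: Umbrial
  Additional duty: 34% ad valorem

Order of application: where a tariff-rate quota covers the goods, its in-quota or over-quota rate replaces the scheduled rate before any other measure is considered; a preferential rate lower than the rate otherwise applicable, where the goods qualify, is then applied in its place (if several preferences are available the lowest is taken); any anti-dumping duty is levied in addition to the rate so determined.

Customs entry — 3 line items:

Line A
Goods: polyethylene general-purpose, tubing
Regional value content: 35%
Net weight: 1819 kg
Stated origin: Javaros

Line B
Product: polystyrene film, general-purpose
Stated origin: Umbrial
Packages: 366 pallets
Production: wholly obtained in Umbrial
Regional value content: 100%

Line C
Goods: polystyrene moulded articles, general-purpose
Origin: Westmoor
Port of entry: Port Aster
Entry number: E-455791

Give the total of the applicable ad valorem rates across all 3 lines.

42%

Line A: polyethylene → VII.1; tubing → VII.1.1; general-purpose → VII.1.1.1. Scheduled 26%. quota on VII.1 open → in-quota 10%; Javaros agreement on VII.3: VII.1.1.1 not covered. → 10%.
Line B: polystyrene → VII.2; film → VII.2.2; general-purpose → VII.2.2.1. Scheduled 14%. Umbrial agreement on VII.2.1.3: VII.2.2.1 not covered; Umbrial agreement on VII.2: wholly obtained → 1% available; preferential 1%. → 1%.
Line C: polystyrene → VII.2; moulded articles → VII.2.1; general-purpose → VII.2.1.3. Scheduled 31%. No special measure applies. → 31%.
Sum: 10% + 1% + 31% = 42%.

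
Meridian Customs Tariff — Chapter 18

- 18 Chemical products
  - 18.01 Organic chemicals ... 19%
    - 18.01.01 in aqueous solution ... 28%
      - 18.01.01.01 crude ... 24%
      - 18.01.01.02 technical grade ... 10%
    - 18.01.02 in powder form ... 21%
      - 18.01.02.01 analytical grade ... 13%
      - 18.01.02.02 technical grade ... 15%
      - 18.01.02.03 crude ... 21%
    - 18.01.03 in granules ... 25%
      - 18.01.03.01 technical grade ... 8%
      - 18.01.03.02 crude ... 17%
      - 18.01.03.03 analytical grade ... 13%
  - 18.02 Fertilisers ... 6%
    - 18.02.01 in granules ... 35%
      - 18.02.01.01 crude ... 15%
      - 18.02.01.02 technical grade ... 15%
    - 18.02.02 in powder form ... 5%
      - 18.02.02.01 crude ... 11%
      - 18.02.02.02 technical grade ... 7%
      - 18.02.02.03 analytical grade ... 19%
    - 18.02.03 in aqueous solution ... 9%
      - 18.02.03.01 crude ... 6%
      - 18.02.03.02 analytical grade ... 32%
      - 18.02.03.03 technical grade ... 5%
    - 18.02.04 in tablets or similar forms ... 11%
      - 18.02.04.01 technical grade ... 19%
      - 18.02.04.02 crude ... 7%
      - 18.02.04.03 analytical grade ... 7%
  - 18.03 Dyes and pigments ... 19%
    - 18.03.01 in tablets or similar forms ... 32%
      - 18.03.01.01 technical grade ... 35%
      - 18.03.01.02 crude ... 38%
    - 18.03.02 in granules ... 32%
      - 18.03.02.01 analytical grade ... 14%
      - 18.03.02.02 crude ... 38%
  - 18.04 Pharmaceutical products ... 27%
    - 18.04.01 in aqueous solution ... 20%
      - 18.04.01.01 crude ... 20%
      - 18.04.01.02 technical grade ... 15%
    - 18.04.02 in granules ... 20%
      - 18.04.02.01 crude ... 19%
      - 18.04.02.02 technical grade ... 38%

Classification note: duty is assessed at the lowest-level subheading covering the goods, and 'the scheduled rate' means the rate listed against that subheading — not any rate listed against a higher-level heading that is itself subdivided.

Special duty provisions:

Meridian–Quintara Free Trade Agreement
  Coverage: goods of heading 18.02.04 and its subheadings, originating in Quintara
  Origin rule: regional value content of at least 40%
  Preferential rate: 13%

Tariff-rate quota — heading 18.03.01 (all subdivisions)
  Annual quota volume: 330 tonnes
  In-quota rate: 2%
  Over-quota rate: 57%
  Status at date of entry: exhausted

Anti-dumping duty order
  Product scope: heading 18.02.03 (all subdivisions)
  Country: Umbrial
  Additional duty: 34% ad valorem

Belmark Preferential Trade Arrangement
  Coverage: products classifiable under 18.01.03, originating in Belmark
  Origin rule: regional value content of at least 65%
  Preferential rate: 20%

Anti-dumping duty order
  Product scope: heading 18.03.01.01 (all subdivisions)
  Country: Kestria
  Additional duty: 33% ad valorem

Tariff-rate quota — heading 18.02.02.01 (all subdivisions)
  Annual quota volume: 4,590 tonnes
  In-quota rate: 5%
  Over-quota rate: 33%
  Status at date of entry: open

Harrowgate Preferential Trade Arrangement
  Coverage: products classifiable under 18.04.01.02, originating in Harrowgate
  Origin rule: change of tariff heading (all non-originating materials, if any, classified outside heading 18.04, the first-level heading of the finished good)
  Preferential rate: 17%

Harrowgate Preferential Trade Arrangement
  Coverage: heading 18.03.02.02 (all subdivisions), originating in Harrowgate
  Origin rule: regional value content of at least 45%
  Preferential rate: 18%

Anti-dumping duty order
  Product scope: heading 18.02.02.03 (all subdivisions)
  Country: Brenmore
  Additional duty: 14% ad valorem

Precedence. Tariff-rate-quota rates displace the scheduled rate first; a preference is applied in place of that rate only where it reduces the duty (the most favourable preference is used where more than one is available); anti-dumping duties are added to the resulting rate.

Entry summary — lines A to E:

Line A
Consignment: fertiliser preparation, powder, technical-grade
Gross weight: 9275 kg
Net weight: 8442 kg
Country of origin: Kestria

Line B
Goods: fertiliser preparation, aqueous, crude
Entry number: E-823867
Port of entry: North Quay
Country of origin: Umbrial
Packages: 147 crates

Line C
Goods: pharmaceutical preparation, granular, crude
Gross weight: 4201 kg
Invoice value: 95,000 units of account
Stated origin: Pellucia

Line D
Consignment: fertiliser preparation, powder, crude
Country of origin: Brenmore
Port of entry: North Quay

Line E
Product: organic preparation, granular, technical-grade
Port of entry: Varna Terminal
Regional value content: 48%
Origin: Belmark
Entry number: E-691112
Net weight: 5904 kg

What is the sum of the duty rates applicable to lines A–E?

79%

Line A: fertiliser → 18.02; powder → 18.02.02; technical-grade → 18.02.02.02. Scheduled 7%. No special measure applies. → 7%.
Line B: fertiliser → 18.02; aqueous → 18.02.03; crude → 18.02.03.01. Scheduled 6%. anti-dumping (Umbrial, 18.02.03): +34%; total 6% + 34% = 40%. → 40%.
Line C: pharmaceutical → 18.04; granular → 18.04.02; crude → 18.04.02.01. Scheduled 19%. No special measure applies. → 19%.
Line D: fertiliser → 18.02; powder → 18.02.02; crude → 18.02.02.01. Scheduled 11%. quota on 18.02.02.01 open → in-quota 5%. → 5%.
Line E: organic → 18.01; granular → 18.01.03; technical-grade → 18.01.03.01. Scheduled 8%. Belmark agreement on 18.01.03: RVC < 65%. → 8%.
Sum: 7% + 40% + 19% + 5% + 8% = 79%.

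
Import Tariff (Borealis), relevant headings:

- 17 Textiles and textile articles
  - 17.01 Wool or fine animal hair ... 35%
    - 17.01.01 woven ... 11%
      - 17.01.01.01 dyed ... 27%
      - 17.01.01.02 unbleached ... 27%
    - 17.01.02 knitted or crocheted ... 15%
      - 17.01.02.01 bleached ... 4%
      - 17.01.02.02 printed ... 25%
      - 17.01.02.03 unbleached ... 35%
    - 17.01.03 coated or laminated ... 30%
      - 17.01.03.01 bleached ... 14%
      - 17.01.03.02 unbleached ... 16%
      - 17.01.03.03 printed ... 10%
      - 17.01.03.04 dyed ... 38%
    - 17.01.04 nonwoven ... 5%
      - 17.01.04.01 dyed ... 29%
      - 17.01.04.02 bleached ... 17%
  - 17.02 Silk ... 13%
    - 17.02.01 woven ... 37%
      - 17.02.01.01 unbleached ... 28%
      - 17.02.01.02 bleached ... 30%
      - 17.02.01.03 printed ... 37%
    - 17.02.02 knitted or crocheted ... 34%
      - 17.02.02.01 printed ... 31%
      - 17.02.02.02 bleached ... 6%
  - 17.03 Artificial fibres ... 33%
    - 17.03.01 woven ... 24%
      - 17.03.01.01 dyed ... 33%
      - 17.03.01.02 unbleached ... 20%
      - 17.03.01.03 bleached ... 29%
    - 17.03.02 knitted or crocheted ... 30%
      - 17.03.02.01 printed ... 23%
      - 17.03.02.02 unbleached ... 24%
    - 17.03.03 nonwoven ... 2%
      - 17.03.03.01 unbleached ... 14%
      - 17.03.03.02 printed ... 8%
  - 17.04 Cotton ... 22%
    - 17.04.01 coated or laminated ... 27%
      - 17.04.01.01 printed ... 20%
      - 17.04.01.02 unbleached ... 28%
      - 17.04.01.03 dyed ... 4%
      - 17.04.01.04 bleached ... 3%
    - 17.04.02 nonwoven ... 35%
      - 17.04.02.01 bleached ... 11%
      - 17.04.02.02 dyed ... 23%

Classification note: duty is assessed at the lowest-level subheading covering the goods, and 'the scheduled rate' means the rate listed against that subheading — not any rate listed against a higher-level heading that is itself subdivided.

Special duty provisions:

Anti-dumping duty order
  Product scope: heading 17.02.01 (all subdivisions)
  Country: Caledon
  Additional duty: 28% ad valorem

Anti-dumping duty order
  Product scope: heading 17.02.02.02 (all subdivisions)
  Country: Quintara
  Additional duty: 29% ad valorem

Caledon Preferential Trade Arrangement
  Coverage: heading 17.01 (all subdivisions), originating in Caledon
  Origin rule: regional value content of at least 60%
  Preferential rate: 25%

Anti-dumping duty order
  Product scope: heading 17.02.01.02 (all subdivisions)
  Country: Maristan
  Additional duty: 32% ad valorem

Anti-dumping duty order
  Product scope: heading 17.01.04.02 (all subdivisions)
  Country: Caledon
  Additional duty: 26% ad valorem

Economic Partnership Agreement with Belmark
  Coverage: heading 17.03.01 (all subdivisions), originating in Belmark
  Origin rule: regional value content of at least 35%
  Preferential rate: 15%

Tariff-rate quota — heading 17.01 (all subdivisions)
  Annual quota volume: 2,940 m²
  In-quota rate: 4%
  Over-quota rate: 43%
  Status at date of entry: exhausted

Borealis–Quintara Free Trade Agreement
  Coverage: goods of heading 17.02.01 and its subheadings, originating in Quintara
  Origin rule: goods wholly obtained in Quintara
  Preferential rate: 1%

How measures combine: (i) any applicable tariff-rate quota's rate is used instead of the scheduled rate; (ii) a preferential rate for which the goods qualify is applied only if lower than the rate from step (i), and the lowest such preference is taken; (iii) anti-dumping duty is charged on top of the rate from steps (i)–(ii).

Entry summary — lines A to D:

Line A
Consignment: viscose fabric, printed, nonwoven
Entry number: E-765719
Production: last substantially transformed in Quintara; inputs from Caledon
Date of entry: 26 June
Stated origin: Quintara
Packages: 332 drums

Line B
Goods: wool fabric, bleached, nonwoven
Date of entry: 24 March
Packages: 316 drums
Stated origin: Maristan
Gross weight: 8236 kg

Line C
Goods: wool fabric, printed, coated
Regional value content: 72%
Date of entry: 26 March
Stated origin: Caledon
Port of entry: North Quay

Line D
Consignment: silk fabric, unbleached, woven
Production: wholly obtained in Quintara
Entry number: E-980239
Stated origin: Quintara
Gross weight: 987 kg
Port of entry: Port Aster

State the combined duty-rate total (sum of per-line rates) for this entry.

77%

Line A: viscose → 17.03; nonwoven → 17.03.03; printed → 17.03.03.02. Scheduled 8%. Quintara agreement on 17.02.01: 17.03.03.02 not covered. → 8%.
Line B: wool → 17.01; nonwoven → 17.01.04; bleached → 17.01.04.02. Scheduled 17%. quota on 17.01 exhausted → over-quota 43%. → 43%.
Line C: wool → 17.01; coated → 17.01.03; printed → 17.01.03.03. Scheduled 10%. quota on 17.01 exhausted → over-quota 43%; Caledon agreement on 17.01: RVC ≥ 60% → 25% available; preferential 25%. → 25%.
Line D: silk → 17.02; woven → 17.02.01; unbleached → 17.02.01.01. Scheduled 28%. Quintara agreement on 17.02.01: wholly obtained → 1% available; preferential 1%. → 1%.
Sum: 8% + 43% + 25% + 1% = 77%.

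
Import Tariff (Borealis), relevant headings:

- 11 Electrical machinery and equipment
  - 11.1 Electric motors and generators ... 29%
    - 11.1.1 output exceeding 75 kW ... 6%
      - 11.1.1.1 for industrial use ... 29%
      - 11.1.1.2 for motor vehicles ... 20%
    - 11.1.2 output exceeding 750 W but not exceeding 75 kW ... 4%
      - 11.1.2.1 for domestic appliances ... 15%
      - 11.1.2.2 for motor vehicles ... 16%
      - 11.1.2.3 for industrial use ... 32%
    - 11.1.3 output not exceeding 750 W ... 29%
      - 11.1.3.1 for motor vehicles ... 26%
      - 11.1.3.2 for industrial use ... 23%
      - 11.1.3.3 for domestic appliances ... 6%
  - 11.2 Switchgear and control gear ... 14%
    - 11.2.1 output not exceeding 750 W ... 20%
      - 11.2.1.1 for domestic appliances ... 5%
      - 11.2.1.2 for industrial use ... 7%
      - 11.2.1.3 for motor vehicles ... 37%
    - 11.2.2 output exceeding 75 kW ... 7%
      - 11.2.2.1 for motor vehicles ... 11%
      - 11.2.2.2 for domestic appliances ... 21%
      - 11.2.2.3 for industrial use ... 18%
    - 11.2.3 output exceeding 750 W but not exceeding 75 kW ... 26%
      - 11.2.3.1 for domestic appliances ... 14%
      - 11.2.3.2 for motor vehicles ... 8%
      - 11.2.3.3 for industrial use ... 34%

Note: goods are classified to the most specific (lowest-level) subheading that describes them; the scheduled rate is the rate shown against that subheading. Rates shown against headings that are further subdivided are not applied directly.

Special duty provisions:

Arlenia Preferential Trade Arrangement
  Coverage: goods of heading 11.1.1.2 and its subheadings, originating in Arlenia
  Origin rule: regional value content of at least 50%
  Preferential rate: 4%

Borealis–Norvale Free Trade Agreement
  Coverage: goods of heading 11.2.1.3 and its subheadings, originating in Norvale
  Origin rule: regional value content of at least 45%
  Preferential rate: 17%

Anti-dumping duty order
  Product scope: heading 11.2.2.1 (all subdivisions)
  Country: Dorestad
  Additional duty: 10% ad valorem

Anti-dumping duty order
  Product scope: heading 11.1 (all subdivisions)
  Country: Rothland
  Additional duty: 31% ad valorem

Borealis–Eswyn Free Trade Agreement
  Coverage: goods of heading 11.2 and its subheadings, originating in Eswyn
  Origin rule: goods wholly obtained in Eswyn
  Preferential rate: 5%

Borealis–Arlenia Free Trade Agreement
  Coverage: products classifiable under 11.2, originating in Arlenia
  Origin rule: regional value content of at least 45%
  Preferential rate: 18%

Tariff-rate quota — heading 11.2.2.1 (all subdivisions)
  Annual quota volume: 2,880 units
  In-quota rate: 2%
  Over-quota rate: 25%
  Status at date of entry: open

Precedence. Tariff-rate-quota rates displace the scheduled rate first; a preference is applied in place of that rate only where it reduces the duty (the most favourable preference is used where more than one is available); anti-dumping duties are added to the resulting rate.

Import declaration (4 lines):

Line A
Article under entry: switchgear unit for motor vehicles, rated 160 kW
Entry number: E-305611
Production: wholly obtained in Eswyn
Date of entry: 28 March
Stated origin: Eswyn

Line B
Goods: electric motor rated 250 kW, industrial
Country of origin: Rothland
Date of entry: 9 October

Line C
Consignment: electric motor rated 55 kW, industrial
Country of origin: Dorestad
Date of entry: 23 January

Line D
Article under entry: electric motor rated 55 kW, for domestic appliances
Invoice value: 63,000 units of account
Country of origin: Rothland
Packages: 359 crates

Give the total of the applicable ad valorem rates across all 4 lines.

140%

Line A: switchgear unit → 11.2; rated 160 kW → 11.2.2; for motor vehicles → 11.2.2.1. Scheduled 11%. quota on 11.2.2.1 open → in-quota 2%; Eswyn agreement on 11.2: wholly obtained → 5% available; preference 5% not lower than 2% → no reduction. → 2%.
Line B: electric motor → 11.1; rated 250 kW → 11.1.1; industrial → 11.1.1.1. Scheduled 29%. anti-dumping (Rothland, 11.1): +31%; total 29% + 31% = 60%. → 60%.
Line C: electric motor → 11.1; rated 55 kW → 11.1.2; industrial → 11.1.2.3. Scheduled 32%. No special measure applies. → 32%.
Line D: electric motor → 11.1; rated 55 kW → 11.1.2; for domestic appliances → 11.1.2.1. Scheduled 15%. anti-dumping (Rothland, 11.1): +31%; total 15% + 31% = 46%. → 46%.
Sum: 2% + 60% + 32% + 46% = 140%.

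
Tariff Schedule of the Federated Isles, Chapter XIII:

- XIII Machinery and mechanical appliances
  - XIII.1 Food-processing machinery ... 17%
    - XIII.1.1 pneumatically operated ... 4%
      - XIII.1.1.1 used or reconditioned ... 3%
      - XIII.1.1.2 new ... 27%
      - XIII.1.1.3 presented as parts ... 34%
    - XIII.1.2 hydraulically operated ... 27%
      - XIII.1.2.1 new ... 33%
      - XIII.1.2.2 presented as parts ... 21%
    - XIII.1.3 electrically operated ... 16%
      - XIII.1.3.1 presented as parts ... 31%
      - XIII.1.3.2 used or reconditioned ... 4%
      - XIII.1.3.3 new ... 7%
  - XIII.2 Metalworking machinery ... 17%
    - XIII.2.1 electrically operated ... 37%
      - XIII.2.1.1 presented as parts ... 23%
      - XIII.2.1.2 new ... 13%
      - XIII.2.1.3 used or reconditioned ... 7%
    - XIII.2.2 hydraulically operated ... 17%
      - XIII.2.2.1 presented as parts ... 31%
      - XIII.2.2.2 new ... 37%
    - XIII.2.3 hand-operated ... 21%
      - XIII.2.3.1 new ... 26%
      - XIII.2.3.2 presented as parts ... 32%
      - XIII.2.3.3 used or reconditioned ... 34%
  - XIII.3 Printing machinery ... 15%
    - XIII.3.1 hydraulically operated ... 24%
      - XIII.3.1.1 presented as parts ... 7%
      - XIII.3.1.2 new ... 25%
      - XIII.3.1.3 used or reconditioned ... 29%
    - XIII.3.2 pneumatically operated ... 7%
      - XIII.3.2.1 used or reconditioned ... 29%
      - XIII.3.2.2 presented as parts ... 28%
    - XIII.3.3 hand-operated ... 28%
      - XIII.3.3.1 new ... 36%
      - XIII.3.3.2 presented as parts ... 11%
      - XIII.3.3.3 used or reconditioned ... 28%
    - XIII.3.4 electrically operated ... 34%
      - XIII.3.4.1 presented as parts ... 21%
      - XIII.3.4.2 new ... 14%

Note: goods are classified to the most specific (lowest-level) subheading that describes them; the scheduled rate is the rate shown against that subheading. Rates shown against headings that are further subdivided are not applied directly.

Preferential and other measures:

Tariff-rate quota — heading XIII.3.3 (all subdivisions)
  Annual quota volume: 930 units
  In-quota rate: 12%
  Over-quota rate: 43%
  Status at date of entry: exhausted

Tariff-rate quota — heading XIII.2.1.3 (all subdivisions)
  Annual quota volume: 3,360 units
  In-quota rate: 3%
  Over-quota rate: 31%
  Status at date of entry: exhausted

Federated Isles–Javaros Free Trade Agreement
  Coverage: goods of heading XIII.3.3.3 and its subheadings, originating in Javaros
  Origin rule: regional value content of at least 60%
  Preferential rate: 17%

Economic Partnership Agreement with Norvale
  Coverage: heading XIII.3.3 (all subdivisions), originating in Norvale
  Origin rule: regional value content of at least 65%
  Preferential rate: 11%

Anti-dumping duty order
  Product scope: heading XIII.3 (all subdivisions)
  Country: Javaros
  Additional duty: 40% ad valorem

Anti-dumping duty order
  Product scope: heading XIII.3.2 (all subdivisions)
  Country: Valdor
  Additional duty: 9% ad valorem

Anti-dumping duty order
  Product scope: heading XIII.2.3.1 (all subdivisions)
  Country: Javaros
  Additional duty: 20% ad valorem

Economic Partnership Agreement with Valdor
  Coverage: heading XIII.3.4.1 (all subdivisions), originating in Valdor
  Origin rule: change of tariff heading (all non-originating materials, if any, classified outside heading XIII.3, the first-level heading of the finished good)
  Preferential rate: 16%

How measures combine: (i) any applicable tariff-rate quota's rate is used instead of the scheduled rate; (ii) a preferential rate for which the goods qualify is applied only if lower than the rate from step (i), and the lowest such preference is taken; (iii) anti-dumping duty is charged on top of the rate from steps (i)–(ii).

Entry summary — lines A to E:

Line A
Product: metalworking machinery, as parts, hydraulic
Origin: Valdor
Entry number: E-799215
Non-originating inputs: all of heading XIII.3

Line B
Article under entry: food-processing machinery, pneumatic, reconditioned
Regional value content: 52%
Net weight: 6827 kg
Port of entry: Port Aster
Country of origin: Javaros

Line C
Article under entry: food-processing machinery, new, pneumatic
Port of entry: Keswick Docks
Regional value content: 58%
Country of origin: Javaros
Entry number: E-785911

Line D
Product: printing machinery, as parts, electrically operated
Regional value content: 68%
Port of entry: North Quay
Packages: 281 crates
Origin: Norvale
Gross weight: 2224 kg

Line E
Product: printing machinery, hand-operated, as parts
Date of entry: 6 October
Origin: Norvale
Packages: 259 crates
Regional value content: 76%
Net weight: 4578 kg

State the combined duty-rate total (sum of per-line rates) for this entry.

93%

Line A: metalworking → XIII.2; hydraulic → XIII.2.2; as parts → XIII.2.2.1. Scheduled 31%. Valdor agreement on XIII.3.4.1: XIII.2.2.1 not covered. → 31%.
Line B: food-processing → XIII.1; pneumatic → XIII.1.1; reconditioned → XIII.1.1.1. Scheduled 3%. Javaros agreement on XIII.3.3.3: XIII.1.1.1 not covered. → 3%.
Line C: food-processing → XIII.1; pneumatic → XIII.1.1; new → XIII.1.1.2. Scheduled 27%. Javaros agreement on XIII.3.3.3: XIII.1.1.2 not covered. → 27%.
Line D: printing → XIII.3; electrically operated → XIII.3.4; as parts → XIII.3.4.1. Scheduled 21%. Norvale agreement on XIII.3.3: XIII.3.4.1 not covered. → 21%.
Line E: printing → XIII.3; hand-operated → XIII.3.3; as parts → XIII.3.3.2. Scheduled 11%. quota on XIII.3.3 exhausted → over-quota 43%; Norvale agreement on XIII.3.3: RVC ≥ 65% → 11% available; preferential 11%. → 11%.
Sum: 31% + 3% + 27% + 21% + 11% = 93%.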